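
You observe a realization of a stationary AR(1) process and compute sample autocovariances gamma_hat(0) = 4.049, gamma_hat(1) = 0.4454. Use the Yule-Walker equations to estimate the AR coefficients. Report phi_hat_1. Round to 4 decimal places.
\hat\phi_{1} = 0.1100

The Yule-Walker equations for an AR(p) process read, in matrix form,
  Gamma_p phi = r_p,   with   (Gamma_p)_{ij} = gamma(|i - j|),
                       (r_p)_i = gamma(i),   i,j = 1..p.
Substitute the sample gammas (Toeplitz matrix and right-hand side of size 1):
  Gamma_p = [[4.049]]
  r_p     = [0.4454]
With p = 1 this is the single equation gamma(0) phi_1 = gamma(1):
  phi_hat_1 = gamma(1) / gamma(0) = 0.4454 / 4.049 = 0.1100.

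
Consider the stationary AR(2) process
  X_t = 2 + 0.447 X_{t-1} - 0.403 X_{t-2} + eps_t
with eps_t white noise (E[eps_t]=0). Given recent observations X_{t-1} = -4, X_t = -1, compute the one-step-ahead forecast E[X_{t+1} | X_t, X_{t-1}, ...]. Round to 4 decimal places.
E[X_{t+1} \mid \mathcal F_t] = 3.1650

For an AR(p) model X_t = c + sum_i phi_i X_{t-i} + eps_t, the
one-step-ahead conditional mean is
  E[X_{t+1} | X_t, ...] = c + sum_i phi_i X_{t+1-i}.
Substitute known values:
  E[X_{t+1} | ...] = 2 + (0.447) * (-1) + (-0.403) * (-4)
                   = 3.1650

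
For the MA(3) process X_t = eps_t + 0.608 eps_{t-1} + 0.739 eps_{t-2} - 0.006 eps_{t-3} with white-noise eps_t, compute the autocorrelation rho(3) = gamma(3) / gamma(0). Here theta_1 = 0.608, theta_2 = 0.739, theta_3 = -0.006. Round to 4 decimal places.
\rho(3) = -0.0031

For an MA(q) process with theta_0 = 1, the autocovariance is
  gamma(k) = sigma^2 * sum_{i=0..q-k} theta_i * theta_{i+k},
and rho(k) = gamma(k) / gamma(0). Sigma^2 cancels.
  numerator   = (1)*(-0.006) = -0.006.
  denominator = (1)^2 + (0.608)^2 + (0.739)^2 + (-0.006)^2 = 1.915821.
  rho(3) = -0.006 / 1.915821 = -0.0031.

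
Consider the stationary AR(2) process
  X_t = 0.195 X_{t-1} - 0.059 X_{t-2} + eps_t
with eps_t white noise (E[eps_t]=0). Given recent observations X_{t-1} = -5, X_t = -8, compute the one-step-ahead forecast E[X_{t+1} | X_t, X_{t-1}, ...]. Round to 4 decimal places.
E[X_{t+1} \mid \mathcal F_t] = -1.2650

For an AR(p) model X_t = c + sum_i phi_i X_{t-i} + eps_t, the
one-step-ahead conditional mean is
  E[X_{t+1} | X_t, ...] = c + sum_i phi_i X_{t+1-i}.
Substitute known values:
  E[X_{t+1} | ...] = (0.195) * (-8) + (-0.059) * (-5)
                   = -1.2650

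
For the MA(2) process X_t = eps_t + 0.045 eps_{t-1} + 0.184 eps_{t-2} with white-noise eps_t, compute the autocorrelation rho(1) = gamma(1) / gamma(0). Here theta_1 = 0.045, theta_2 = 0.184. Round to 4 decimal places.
\rho(1) = 0.0514

For an MA(q) process with theta_0 = 1, the autocovariance is
  gamma(k) = sigma^2 * sum_{i=0..q-k} theta_i * theta_{i+k},
and rho(k) = gamma(k) / gamma(0). Sigma^2 cancels.
  numerator   = (1)*(0.045) + (0.045)*(0.184) = 0.05328.
  denominator = (1)^2 + (0.045)^2 + (0.184)^2 = 1.035881.
  rho(1) = 0.05328 / 1.035881 = 0.0514.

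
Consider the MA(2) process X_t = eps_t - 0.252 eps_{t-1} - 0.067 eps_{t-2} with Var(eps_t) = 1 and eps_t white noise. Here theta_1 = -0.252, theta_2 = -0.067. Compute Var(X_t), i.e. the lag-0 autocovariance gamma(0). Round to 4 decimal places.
\gamma(0) = 1.0680

For an MA(q) process X_t = eps_t + sum_i theta_i eps_{t-i} with
Var(eps_t) = sigma^2, the variance is
  gamma(0) = sigma^2 * (1 + sum_i theta_i^2).
  sum_i theta_i^2 = (-0.252)^2 + (-0.067)^2 = 0.063504 + 0.004489 = 0.067993.
  gamma(0) = 1 * (1 + 0.067993) = 1 * 1.067993 = 1.067993, which rounds to 1.0680.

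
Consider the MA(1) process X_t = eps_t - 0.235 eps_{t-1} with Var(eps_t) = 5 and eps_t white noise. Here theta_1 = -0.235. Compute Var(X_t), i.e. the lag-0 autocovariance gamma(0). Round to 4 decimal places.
\gamma(0) = 5.2761

For an MA(q) process X_t = eps_t + sum_i theta_i eps_{t-i} with
Var(eps_t) = sigma^2, the variance is
  gamma(0) = sigma^2 * (1 + sum_i theta_i^2).
  sum_i theta_i^2 = (-0.235)^2 = 0.055225.
  gamma(0) = 5 * (1 + 0.055225) = 5 * 1.055225 = 5.276125, which rounds to 5.2761.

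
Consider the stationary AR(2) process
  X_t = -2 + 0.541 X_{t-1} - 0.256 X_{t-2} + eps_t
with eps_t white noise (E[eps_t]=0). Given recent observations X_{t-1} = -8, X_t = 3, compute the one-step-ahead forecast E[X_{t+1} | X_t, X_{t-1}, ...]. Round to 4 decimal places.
E[X_{t+1} \mid \mathcal F_t] = 1.6710

For an AR(p) model X_t = c + sum_i phi_i X_{t-i} + eps_t, the
one-step-ahead conditional mean is
  E[X_{t+1} | X_t, ...] = c + sum_i phi_i X_{t+1-i}.
Substitute known values:
  E[X_{t+1} | ...] = -2 + (0.541) * (3) + (-0.256) * (-8)
                   = 1.6710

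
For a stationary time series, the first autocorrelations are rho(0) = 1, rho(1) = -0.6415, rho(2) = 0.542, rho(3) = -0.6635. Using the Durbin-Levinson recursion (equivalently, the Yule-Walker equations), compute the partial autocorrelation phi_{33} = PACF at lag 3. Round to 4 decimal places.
\phi_{33} = -0.4480

The PACF at lag k is phi_{kk}, the last component of the solution
to the Yule-Walker system G_k phi = r_k where
  (G_k)_{ij} = rho(|i - j|), (r_k)_i = rho(i), i,j = 1..k.
Equivalently, Durbin-Levinson gives phi_{kk} iteratively:
  phi_{11} = rho(1)
  phi_{kk} = [rho(k) - sum_{j=1..k-1} phi_{k-1,j} rho(k-j)]
            / [1 - sum_{j=1..k-1} phi_{k-1,j} rho(j)],
  phi_{k,j} = phi_{k-1,j} - phi_{kk} phi_{k-1,k-j},  j = 1..k-1.
Step k = 1:
  phi_11 = rho(1) = -0.6415.
Step k = 2:
  phi_22 = [rho(2) - phi_11 rho(1)] / [1 - phi_11 rho(1)] = [0.542 - (-0.6415)(-0.6415)] / [1 - (-0.6415)(-0.6415)]
         = 0.13047775 / 0.58847775 = 0.221721.
  Update: phi_21 = phi_11 - phi_22 phi_11 = -0.6415 - (0.221721)(-0.6415) = -0.499266.
Step k = 3:
  phi_33 = [rho(3) - phi_21 rho(2) - phi_22 rho(1)] / [1 - phi_21 rho(1) - phi_22 rho(2)]
    numerator   = -0.6635 - (-0.499266)(0.542) - (0.221721)(-0.6415) = -0.25066388
    denominator = 1 - (-0.499266)(-0.6415) - (0.221721)(0.542) = 0.55954812
  phi_33 = -0.25066388 / 0.55954812 = -0.448.
Therefore phi_{33} = -0.4480.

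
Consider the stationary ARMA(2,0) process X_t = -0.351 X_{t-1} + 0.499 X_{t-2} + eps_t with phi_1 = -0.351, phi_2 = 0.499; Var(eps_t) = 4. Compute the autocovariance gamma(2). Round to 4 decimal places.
\gamma(2) = 7.7924

Multiply the model equation by X_{t-k} and take expectations. With theta_0 = psi_0 = 1 and psi_j the MA(infinity) weights, this gives
  gamma(k) - sum_i phi_i gamma(k-i) = c_k,
  c_k = sigma^2 * sum_{j=k..q} theta_j psi_{j-k}   (c_k = 0 for k > q),
using gamma(-m) = gamma(m).
Pure AR (q = 0): c_0 = sigma^2 = 4, c_k = 0 for k >= 1.
Equations for k = 0, 1, 2 (AR order 2, c_2 = 0):
  (E0) gamma(0) = phi_1 gamma(1) + phi_2 gamma(2) + c_0
  (E1) gamma(1) = phi_1 gamma(0) + phi_2 gamma(1) + c_1
  (E2) gamma(2) = phi_1 gamma(1) + phi_2 gamma(0)
From (E1): gamma(1) = A gamma(0) + B with
  A = phi_1 / (1 - phi_2) = -0.351 / 0.501 = -0.700599,   B = c_1 / (1 - phi_2) = 0 / 0.501 = 0.
Insert (E2) into (E0): gamma(0) (1 - phi_2^2) = phi_1 (1 + phi_2) gamma(1) + c_0.
  phi_1 (1 + phi_2) = (-0.351)(1.499) = -0.526149,   1 - phi_2^2 = 0.750999.
Replace gamma(1) by A gamma(0) + B and collect gamma(0):
  gamma(0) [0.750999 - (-0.526149)(-0.700599)] = c_0 = 4
  gamma(0) * 0.38238 = 4
  gamma(0) = 4 / 0.38238 = 10.460808.
  gamma(1) = A gamma(0) = (-0.700599)(10.460808) = -7.32883.
  gamma(2) = phi_1 gamma(1) + phi_2 gamma(0) = (-0.351)(-7.32883) + (0.499)(10.460808) = 7.792362.
Therefore gamma(2) = 7.7924 (to 4 decimal places).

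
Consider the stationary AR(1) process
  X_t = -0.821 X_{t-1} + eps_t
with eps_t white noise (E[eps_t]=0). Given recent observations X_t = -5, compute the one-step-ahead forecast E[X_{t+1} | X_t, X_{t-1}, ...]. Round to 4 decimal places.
E[X_{t+1} \mid \mathcal F_t] = 4.1050

For an AR(p) model X_t = c + sum_i phi_i X_{t-i} + eps_t, the
one-step-ahead conditional mean is
  E[X_{t+1} | X_t, ...] = c + sum_i phi_i X_{t+1-i}.
Substitute known values:
  E[X_{t+1} | ...] = (-0.821) * (-5)
                   = 4.1050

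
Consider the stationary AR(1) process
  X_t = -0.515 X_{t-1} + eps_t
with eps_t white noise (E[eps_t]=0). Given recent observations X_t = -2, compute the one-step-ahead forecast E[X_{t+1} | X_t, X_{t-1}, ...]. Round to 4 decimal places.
E[X_{t+1} \mid \mathcal F_t] = 1.0300

For an AR(p) model X_t = c + sum_i phi_i X_{t-i} + eps_t, the
one-step-ahead conditional mean is
  E[X_{t+1} | X_t, ...] = c + sum_i phi_i X_{t+1-i}.
Substitute known values:
  E[X_{t+1} | ...] = (-0.515) * (-2)
                   = 1.0300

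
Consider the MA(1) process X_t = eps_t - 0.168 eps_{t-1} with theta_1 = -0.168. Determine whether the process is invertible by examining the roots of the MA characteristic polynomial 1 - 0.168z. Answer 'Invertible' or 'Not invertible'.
\text{Invertible}

The MA(q) characteristic polynomial is P(z) = 1 - 0.168z.
Invertibility requires all roots to lie outside the unit circle, i.e. |z| > 1 for every root.
This is linear in z: 1 + (-0.168) z = 0  =>  z = -1/(-0.168) = 5.952381,  |z| = 5.952381.
Moduli of all roots: 5.9524.
All moduli strictly greater than 1? Yes.
Verdict: Invertible.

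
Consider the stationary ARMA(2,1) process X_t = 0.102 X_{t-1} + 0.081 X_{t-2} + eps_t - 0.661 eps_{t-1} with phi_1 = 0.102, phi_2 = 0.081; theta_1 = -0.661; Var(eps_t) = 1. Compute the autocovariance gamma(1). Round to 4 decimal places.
\gamma(1) = -0.5733

Multiply the model equation by X_{t-k} and take expectations. With theta_0 = psi_0 = 1 and psi_j the MA(infinity) weights, this gives
  gamma(k) - sum_i phi_i gamma(k-i) = c_k,
  c_k = sigma^2 * sum_{j=k..q} theta_j psi_{j-k}   (c_k = 0 for k > q),
using gamma(-m) = gamma(m).
psi-weights needed (psi_j = theta_j + sum_i phi_i psi_{j-i}):
  psi_1 = theta_1 + phi_1 = -0.661 + (0.102) = -0.559
Right-hand sides:
  c_0 = sigma^2 (1 + theta_1 psi_1) = 1 * (1 + (-0.661)(-0.559)) = 1 * 1.369499 = 1.369499
  c_1 = sigma^2 theta_1 = 1 * (-0.661) = -0.661
  c_2 = 0
Equations for k = 0, 1, 2 (AR order 2, c_2 = 0):
  (E0) gamma(0) = phi_1 gamma(1) + phi_2 gamma(2) + c_0
  (E1) gamma(1) = phi_1 gamma(0) + phi_2 gamma(1) + c_1
  (E2) gamma(2) = phi_1 gamma(1) + phi_2 gamma(0)
From (E1): gamma(1) = A gamma(0) + B with
  A = phi_1 / (1 - phi_2) = 0.102 / 0.919 = 0.11099,   B = c_1 / (1 - phi_2) = -0.661 / 0.919 = -0.71926.
Insert (E2) into (E0): gamma(0) (1 - phi_2^2) = phi_1 (1 + phi_2) gamma(1) + c_0.
  phi_1 (1 + phi_2) = (0.102)(1.081) = 0.110262,   1 - phi_2^2 = 0.993439.
Replace gamma(1) by A gamma(0) + B and collect gamma(0):
  gamma(0) [0.993439 - (0.110262)(0.11099)] = (0.110262)(-0.71926) + 1.369499
  gamma(0) * 0.981201 = 1.290192
  gamma(0) = 1.290192 / 0.981201 = 1.314911.
  gamma(1) = A gamma(0) + B = (0.11099)(1.314911) + (-0.71926) = -0.573318.
Therefore gamma(1) = -0.5733 (to 4 decimal places).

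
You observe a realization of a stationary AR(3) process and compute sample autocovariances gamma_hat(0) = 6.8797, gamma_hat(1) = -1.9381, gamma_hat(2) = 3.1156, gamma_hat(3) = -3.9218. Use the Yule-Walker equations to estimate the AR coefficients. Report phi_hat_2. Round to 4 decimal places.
\hat\phi_{2} = 0.3230

The Yule-Walker equations for an AR(p) process read, in matrix form,
  Gamma_p phi = r_p,   with   (Gamma_p)_{ij} = gamma(|i - j|),
                       (r_p)_i = gamma(i),   i,j = 1..p.
Substitute the sample gammas (Toeplitz matrix and right-hand side of size 3):
  Gamma_p = [[6.8797, -1.9381, 3.1156], [-1.9381, 6.8797, -1.9381], [3.1156, -1.9381, 6.8797]]
  r_p     = [-1.9381, 3.1156, -3.9218]
Written out (R1..R3):
  (R1) 6.8797 phi_1 - 1.9381 phi_2 + 3.1156 phi_3 = -1.9381
  (R2) -1.9381 phi_1 + 6.8797 phi_2 - 1.9381 phi_3 = 3.1156
  (R3) 3.1156 phi_1 - 1.9381 phi_2 + 6.8797 phi_3 = -3.9218
Gaussian elimination:
  R2 <- R2 - (-1.9381/6.8797) R1 = R2 - (-0.281713) R1:  6.333712 phi_2 - 1.060395 phi_3 = 2.569612
  R3 <- R3 - (3.1156/6.8797) R1 = R3 - (0.452869) R1:  -1.060395 phi_2 + 5.468743 phi_3 = -3.044095
  R3 <- R3 - (-1.060395/6.333712) R2 = R3 - (-0.167421) R2:  5.29121 phi_3 = -2.613889
Back-substitution:
  phi_hat_3 = -2.613889 / 5.29121 = -0.494006
  phi_hat_2 = (2.569612 - (-1.060395)(-0.494006)) / 6.333712 = 0.322997
  phi_hat_1 = (-1.9381 - (-1.9381)(0.322997) - (3.1156)(-0.494006)) / 6.8797 = 0.032999
So phi_hat = [0.0330, 0.3230, -0.4940].
Therefore phi_hat_2 = 0.3230.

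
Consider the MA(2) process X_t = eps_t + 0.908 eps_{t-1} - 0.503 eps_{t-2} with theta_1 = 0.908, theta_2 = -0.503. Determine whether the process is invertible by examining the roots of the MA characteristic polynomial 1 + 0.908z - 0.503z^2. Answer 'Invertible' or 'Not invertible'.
\text{Not invertible}

The MA(q) characteristic polynomial is P(z) = 1 + 0.908z - 0.503z^2.
Invertibility requires all roots to lie outside the unit circle, i.e. |z| > 1 for every root.
Set 1 + (0.908) z + (-0.503) z^2 = 0, i.e. a z^2 + b z + c = 0 with a = -0.503, b = 0.908, c = 1.
Discriminant D = b^2 - 4ac = (0.908)^2 - 4*(-0.503)*1 = 0.824464 - (-2.012) = 2.836464.
D >= 0, so the roots are real: z = (-b +/- sqrt(D)) / (2a) = (-0.908 +/- 1.684181) / (-1.006).
  z_1 = (-0.908 + 1.684181) / (-1.006) = -0.7716,   |z_1| = 0.7716.
  z_2 = (-0.908 - 1.684181) / (-1.006) = 2.5767,   |z_2| = 2.5767.
Moduli of all roots: 0.7716, 2.5767.
All moduli strictly greater than 1? No.
Verdict: Not invertible.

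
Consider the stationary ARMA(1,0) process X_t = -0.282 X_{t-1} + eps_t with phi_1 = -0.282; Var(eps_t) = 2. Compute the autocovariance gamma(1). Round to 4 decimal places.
\gamma(1) = -0.6127

Multiply the model equation by X_{t-k} and take expectations. With theta_0 = psi_0 = 1 and psi_j the MA(infinity) weights, this gives
  gamma(k) - sum_i phi_i gamma(k-i) = c_k,
  c_k = sigma^2 * sum_{j=k..q} theta_j psi_{j-k}   (c_k = 0 for k > q),
using gamma(-m) = gamma(m).
Pure AR (q = 0): c_0 = sigma^2 = 2, c_k = 0 for k >= 1.
Equations for k = 0 and k = 1 (AR order 1):
  gamma(0) = phi_1 gamma(1) + c_0
  gamma(1) = phi_1 gamma(0) + c_1
Substituting the second into the first: gamma(0) (1 - phi_1^2) = c_0 + phi_1 c_1, so
  gamma(0) = c_0 / (1 - phi_1^2) = 2 / (1 - (-0.282)^2) = 2 / 0.920476 = 2.172789.
  gamma(1) = phi_1 gamma(0) = (-0.282)(2.172789) = -0.612726.
Therefore gamma(1) = -0.6127 (to 4 decimal places).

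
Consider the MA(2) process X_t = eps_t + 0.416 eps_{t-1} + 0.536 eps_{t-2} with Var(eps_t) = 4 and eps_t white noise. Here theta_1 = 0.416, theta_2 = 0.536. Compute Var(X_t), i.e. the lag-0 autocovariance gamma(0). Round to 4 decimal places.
\gamma(0) = 5.8414

For an MA(q) process X_t = eps_t + sum_i theta_i eps_{t-i} with
Var(eps_t) = sigma^2, the variance is
  gamma(0) = sigma^2 * (1 + sum_i theta_i^2).
  sum_i theta_i^2 = (0.416)^2 + (0.536)^2 = 0.173056 + 0.287296 = 0.460352.
  gamma(0) = 4 * (1 + 0.460352) = 4 * 1.460352 = 5.841408, which rounds to 5.8414.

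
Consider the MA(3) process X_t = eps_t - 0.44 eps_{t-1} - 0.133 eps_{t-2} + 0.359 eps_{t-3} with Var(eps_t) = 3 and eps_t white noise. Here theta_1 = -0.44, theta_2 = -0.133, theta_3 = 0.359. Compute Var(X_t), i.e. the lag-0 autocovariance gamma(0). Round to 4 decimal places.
\gamma(0) = 4.0205

For an MA(q) process X_t = eps_t + sum_i theta_i eps_{t-i} with
Var(eps_t) = sigma^2, the variance is
  gamma(0) = sigma^2 * (1 + sum_i theta_i^2).
  sum_i theta_i^2 = (-0.44)^2 + (-0.133)^2 + (0.359)^2 = 0.1936 + 0.017689 + 0.128881 = 0.34017.
  gamma(0) = 3 * (1 + 0.34017) = 3 * 1.34017 = 4.02051, which rounds to 4.0205.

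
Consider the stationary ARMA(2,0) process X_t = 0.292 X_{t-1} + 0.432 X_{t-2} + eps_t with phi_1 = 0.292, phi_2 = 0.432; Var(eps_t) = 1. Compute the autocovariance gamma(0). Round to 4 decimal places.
\gamma(0) = 1.6711

Multiply the model equation by X_{t-k} and take expectations. With theta_0 = psi_0 = 1 and psi_j the MA(infinity) weights, this gives
  gamma(k) - sum_i phi_i gamma(k-i) = c_k,
  c_k = sigma^2 * sum_{j=k..q} theta_j psi_{j-k}   (c_k = 0 for k > q),
using gamma(-m) = gamma(m).
Pure AR (q = 0): c_0 = sigma^2 = 1, c_k = 0 for k >= 1.
Equations for k = 0, 1, 2 (AR order 2, c_2 = 0):
  (E0) gamma(0) = phi_1 gamma(1) + phi_2 gamma(2) + c_0
  (E1) gamma(1) = phi_1 gamma(0) + phi_2 gamma(1) + c_1
  (E2) gamma(2) = phi_1 gamma(1) + phi_2 gamma(0)
From (E1): gamma(1) = A gamma(0) + B with
  A = phi_1 / (1 - phi_2) = 0.292 / 0.568 = 0.514085,   B = c_1 / (1 - phi_2) = 0 / 0.568 = 0.
Insert (E2) into (E0): gamma(0) (1 - phi_2^2) = phi_1 (1 + phi_2) gamma(1) + c_0.
  phi_1 (1 + phi_2) = (0.292)(1.432) = 0.418144,   1 - phi_2^2 = 0.813376.
Replace gamma(1) by A gamma(0) + B and collect gamma(0):
  gamma(0) [0.813376 - (0.418144)(0.514085)] = c_0 = 1
  gamma(0) * 0.598415 = 1
  gamma(0) = 1 / 0.598415 = 1.671082.
Therefore gamma(0) = 1.6711 (to 4 decimal places).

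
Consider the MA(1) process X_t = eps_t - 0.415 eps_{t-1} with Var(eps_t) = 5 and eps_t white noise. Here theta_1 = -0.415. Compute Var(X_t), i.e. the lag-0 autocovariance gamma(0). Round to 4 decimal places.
\gamma(0) = 5.8611

For an MA(q) process X_t = eps_t + sum_i theta_i eps_{t-i} with
Var(eps_t) = sigma^2, the variance is
  gamma(0) = sigma^2 * (1 + sum_i theta_i^2).
  sum_i theta_i^2 = (-0.415)^2 = 0.172225.
  gamma(0) = 5 * (1 + 0.172225) = 5 * 1.172225 = 5.861125, which rounds to 5.8611.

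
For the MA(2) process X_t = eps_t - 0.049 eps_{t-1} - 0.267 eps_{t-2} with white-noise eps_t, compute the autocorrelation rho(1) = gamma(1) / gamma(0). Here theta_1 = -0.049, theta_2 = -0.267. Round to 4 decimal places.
\rho(1) = -0.0335

For an MA(q) process with theta_0 = 1, the autocovariance is
  gamma(k) = sigma^2 * sum_{i=0..q-k} theta_i * theta_{i+k},
and rho(k) = gamma(k) / gamma(0). Sigma^2 cancels.
  numerator   = (1)*(-0.049) + (-0.049)*(-0.267) = -0.035917.
  denominator = (1)^2 + (-0.049)^2 + (-0.267)^2 = 1.07369.
  rho(1) = -0.035917 / 1.07369 = -0.0335.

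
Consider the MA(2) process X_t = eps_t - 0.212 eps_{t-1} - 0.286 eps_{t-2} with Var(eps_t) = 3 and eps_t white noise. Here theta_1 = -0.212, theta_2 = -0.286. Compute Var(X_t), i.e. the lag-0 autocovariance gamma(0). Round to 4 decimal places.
\gamma(0) = 3.3802

For an MA(q) process X_t = eps_t + sum_i theta_i eps_{t-i} with
Var(eps_t) = sigma^2, the variance is
  gamma(0) = sigma^2 * (1 + sum_i theta_i^2).
  sum_i theta_i^2 = (-0.212)^2 + (-0.286)^2 = 0.044944 + 0.081796 = 0.12674.
  gamma(0) = 3 * (1 + 0.12674) = 3 * 1.12674 = 3.38022, which rounds to 3.3802.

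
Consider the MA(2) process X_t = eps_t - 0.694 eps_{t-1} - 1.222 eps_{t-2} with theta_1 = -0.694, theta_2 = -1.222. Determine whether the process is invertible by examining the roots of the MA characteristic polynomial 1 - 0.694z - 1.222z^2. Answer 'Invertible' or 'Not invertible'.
\text{Not invertible}

The MA(q) characteristic polynomial is P(z) = 1 - 0.694z - 1.222z^2.
Invertibility requires all roots to lie outside the unit circle, i.e. |z| > 1 for every root.
Set 1 + (-0.694) z + (-1.222) z^2 = 0, i.e. a z^2 + b z + c = 0 with a = -1.222, b = -0.694, c = 1.
Discriminant D = b^2 - 4ac = (-0.694)^2 - 4*(-1.222)*1 = 0.481636 - (-4.888) = 5.369636.
D >= 0, so the roots are real: z = (-b +/- sqrt(D)) / (2a) = (0.694 +/- 2.317248) / (-2.444).
  z_1 = (0.694 + 2.317248) / (-2.444) = -1.2321,   |z_1| = 1.2321.
  z_2 = (0.694 - 2.317248) / (-2.444) = 0.6642,   |z_2| = 0.6642.
Moduli of all roots: 1.2321, 0.6642.
All moduli strictly greater than 1? No.
Verdict: Not invertible.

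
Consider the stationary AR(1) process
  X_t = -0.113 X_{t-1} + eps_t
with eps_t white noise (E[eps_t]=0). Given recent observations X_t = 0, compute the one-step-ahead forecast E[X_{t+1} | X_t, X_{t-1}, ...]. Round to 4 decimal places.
E[X_{t+1} \mid \mathcal F_t] = 0.0000

For an AR(p) model X_t = c + sum_i phi_i X_{t-i} + eps_t, the
one-step-ahead conditional mean is
  E[X_{t+1} | X_t, ...] = c + sum_i phi_i X_{t+1-i}.
Substitute known values:
  E[X_{t+1} | ...] = (-0.113) * (0)
                   = 0.0000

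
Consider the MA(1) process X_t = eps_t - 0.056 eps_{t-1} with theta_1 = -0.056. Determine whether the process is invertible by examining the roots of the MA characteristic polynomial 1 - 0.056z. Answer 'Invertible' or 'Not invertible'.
\text{Invertible}

The MA(q) characteristic polynomial is P(z) = 1 - 0.056z.
Invertibility requires all roots to lie outside the unit circle, i.e. |z| > 1 for every root.
This is linear in z: 1 + (-0.056) z = 0  =>  z = -1/(-0.056) = 17.857143,  |z| = 17.857143.
Moduli of all roots: 17.8571.
All moduli strictly greater than 1? Yes.
Verdict: Invertible.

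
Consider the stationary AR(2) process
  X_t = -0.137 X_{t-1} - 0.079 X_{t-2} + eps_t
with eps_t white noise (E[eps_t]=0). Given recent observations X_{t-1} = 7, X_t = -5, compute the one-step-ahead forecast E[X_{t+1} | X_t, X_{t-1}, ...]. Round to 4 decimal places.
E[X_{t+1} \mid \mathcal F_t] = 0.1320

For an AR(p) model X_t = c + sum_i phi_i X_{t-i} + eps_t, the
one-step-ahead conditional mean is
  E[X_{t+1} | X_t, ...] = c + sum_i phi_i X_{t+1-i}.
Substitute known values:
  E[X_{t+1} | ...] = (-0.137) * (-5) + (-0.079) * (7)
                   = 0.1320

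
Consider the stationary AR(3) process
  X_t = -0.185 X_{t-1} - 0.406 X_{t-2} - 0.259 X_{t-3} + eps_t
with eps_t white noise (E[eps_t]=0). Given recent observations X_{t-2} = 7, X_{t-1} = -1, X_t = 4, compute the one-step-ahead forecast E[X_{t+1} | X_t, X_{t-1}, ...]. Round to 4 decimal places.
E[X_{t+1} \mid \mathcal F_t] = -2.1470

For an AR(p) model X_t = c + sum_i phi_i X_{t-i} + eps_t, the
one-step-ahead conditional mean is
  E[X_{t+1} | X_t, ...] = c + sum_i phi_i X_{t+1-i}.
Substitute known values:
  E[X_{t+1} | ...] = (-0.185) * (4) + (-0.406) * (-1) + (-0.259) * (7)
                   = -2.1470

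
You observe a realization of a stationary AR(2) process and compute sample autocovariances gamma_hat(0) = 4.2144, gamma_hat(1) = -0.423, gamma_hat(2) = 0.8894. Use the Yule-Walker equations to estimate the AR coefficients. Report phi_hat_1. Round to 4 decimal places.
\hat\phi_{1} = -0.0800

The Yule-Walker equations for an AR(p) process read, in matrix form,
  Gamma_p phi = r_p,   with   (Gamma_p)_{ij} = gamma(|i - j|),
                       (r_p)_i = gamma(i),   i,j = 1..p.
Substitute the sample gammas (Toeplitz matrix and right-hand side of size 2):
  Gamma_p = [[4.2144, -0.423], [-0.423, 4.2144]]
  r_p     = [-0.423, 0.8894]
Written out:
  4.2144 phi_1 - 0.423 phi_2 = -0.423
  -0.423 phi_1 + 4.2144 phi_2 = 0.8894
Solve by Cramer's rule:
  det = gamma(0)^2 - gamma(1)^2 = (4.2144)^2 - (-0.423)^2 = 17.76116736 - 0.178929 = 17.58223836
  phi_hat_1 = [gamma(1) gamma(0) - gamma(1) gamma(2)] / det = [(-0.423)(4.2144) - (-0.423)(0.8894)] / 17.58223836 = -1.406475 / 17.58223836 = -0.08
  phi_hat_2 = [gamma(0) gamma(2) - gamma(1)^2] / det = [(4.2144)(0.8894) - (-0.423)^2] / 17.58223836 = 3.56935836 / 17.58223836 = 0.203
So phi_hat = [-0.0800, 0.2030].
Therefore phi_hat_1 = -0.0800.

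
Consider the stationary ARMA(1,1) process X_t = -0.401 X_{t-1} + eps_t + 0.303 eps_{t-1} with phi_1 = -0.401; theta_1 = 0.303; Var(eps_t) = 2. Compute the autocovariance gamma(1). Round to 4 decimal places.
\gamma(1) = -0.2052

Multiply the model equation by X_{t-k} and take expectations. With theta_0 = psi_0 = 1 and psi_j the MA(infinity) weights, this gives
  gamma(k) - sum_i phi_i gamma(k-i) = c_k,
  c_k = sigma^2 * sum_{j=k..q} theta_j psi_{j-k}   (c_k = 0 for k > q),
using gamma(-m) = gamma(m).
psi-weights needed (psi_j = theta_j + sum_i phi_i psi_{j-i}):
  psi_1 = theta_1 + phi_1 = 0.303 + (-0.401) = -0.098
Right-hand sides:
  c_0 = sigma^2 (1 + theta_1 psi_1) = 2 * (1 + (0.303)(-0.098)) = 2 * 0.970306 = 1.940612
  c_1 = sigma^2 theta_1 = 2 * (0.303) = 0.606
  c_2 = 0
Equations for k = 0 and k = 1 (AR order 1):
  gamma(0) = phi_1 gamma(1) + c_0
  gamma(1) = phi_1 gamma(0) + c_1
Substituting the second into the first: gamma(0) (1 - phi_1^2) = c_0 + phi_1 c_1, so
  gamma(0) = (c_0 + phi_1 c_1) / (1 - phi_1^2) = (1.940612 + (-0.401)(0.606)) / (1 - (-0.401)^2) = 1.697606 / 0.839199 = 2.022888.
  gamma(1) = phi_1 gamma(0) + c_1 = (-0.401)(2.022888) + (0.606) = -0.205178.
Therefore gamma(1) = -0.2052 (to 4 decimal places).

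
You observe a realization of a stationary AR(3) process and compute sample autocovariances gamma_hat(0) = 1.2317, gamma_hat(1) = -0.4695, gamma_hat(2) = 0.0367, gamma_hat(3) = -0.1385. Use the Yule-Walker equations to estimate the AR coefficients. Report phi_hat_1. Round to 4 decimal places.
\hat\phi_{1} = -0.4570

The Yule-Walker equations for an AR(p) process read, in matrix form,
  Gamma_p phi = r_p,   with   (Gamma_p)_{ij} = gamma(|i - j|),
                       (r_p)_i = gamma(i),   i,j = 1..p.
Substitute the sample gammas (Toeplitz matrix and right-hand side of size 3):
  Gamma_p = [[1.2317, -0.4695, 0.0367], [-0.4695, 1.2317, -0.4695], [0.0367, -0.4695, 1.2317]]
  r_p     = [-0.4695, 0.0367, -0.1385]
Written out (R1..R3):
  (R1) 1.2317 phi_1 - 0.4695 phi_2 + 0.0367 phi_3 = -0.4695
  (R2) -0.4695 phi_1 + 1.2317 phi_2 - 0.4695 phi_3 = 0.0367
  (R3) 0.0367 phi_1 - 0.4695 phi_2 + 1.2317 phi_3 = -0.1385
Gaussian elimination:
  R2 <- R2 - (-0.4695/1.2317) R1 = R2 - (-0.38118) R1:  1.052736 phi_2 - 0.455511 phi_3 = -0.142264
  R3 <- R3 - (0.0367/1.2317) R1 = R3 - (0.029796) R1:  -0.455511 phi_2 + 1.230606 phi_3 = -0.124511
  R3 <- R3 - (-0.455511/1.052736) R2 = R3 - (-0.432692) R2:  1.033511 phi_3 = -0.186067
Back-substitution:
  phi_hat_3 = -0.186067 / 1.033511 = -0.180034
  phi_hat_2 = (-0.142264 - (-0.455511)(-0.180034)) / 1.052736 = -0.213037
  phi_hat_1 = (-0.4695 - (-0.4695)(-0.213037) - (0.0367)(-0.180034)) / 1.2317 = -0.457022
So phi_hat = [-0.4570, -0.2130, -0.1800].
Therefore phi_hat_1 = -0.4570.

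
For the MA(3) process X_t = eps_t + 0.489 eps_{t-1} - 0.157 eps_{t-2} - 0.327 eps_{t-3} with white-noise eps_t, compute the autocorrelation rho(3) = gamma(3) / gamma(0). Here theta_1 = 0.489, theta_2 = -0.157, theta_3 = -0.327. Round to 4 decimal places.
\rho(3) = -0.2386

For an MA(q) process with theta_0 = 1, the autocovariance is
  gamma(k) = sigma^2 * sum_{i=0..q-k} theta_i * theta_{i+k},
and rho(k) = gamma(k) / gamma(0). Sigma^2 cancels.
  numerator   = (1)*(-0.327) = -0.327.
  denominator = (1)^2 + (0.489)^2 + (-0.157)^2 + (-0.327)^2 = 1.370699.
  rho(3) = -0.327 / 1.370699 = -0.2386.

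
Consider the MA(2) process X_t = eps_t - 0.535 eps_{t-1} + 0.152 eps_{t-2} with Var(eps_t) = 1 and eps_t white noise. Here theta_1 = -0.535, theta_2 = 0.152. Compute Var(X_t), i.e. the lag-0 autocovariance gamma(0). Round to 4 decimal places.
\gamma(0) = 1.3093

For an MA(q) process X_t = eps_t + sum_i theta_i eps_{t-i} with
Var(eps_t) = sigma^2, the variance is
  gamma(0) = sigma^2 * (1 + sum_i theta_i^2).
  sum_i theta_i^2 = (-0.535)^2 + (0.152)^2 = 0.286225 + 0.023104 = 0.309329.
  gamma(0) = 1 * (1 + 0.309329) = 1 * 1.309329 = 1.309329, which rounds to 1.3093.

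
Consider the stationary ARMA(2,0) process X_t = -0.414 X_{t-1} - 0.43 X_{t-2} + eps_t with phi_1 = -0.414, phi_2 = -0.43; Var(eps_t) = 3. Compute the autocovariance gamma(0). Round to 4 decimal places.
\gamma(0) = 4.0172

Multiply the model equation by X_{t-k} and take expectations. With theta_0 = psi_0 = 1 and psi_j the MA(infinity) weights, this gives
  gamma(k) - sum_i phi_i gamma(k-i) = c_k,
  c_k = sigma^2 * sum_{j=k..q} theta_j psi_{j-k}   (c_k = 0 for k > q),
using gamma(-m) = gamma(m).
Pure AR (q = 0): c_0 = sigma^2 = 3, c_k = 0 for k >= 1.
Equations for k = 0, 1, 2 (AR order 2, c_2 = 0):
  (E0) gamma(0) = phi_1 gamma(1) + phi_2 gamma(2) + c_0
  (E1) gamma(1) = phi_1 gamma(0) + phi_2 gamma(1) + c_1
  (E2) gamma(2) = phi_1 gamma(1) + phi_2 gamma(0)
From (E1): gamma(1) = A gamma(0) + B with
  A = phi_1 / (1 - phi_2) = -0.414 / 1.43 = -0.28951,   B = c_1 / (1 - phi_2) = 0 / 1.43 = 0.
Insert (E2) into (E0): gamma(0) (1 - phi_2^2) = phi_1 (1 + phi_2) gamma(1) + c_0.
  phi_1 (1 + phi_2) = (-0.414)(0.57) = -0.23598,   1 - phi_2^2 = 0.8151.
Replace gamma(1) by A gamma(0) + B and collect gamma(0):
  gamma(0) [0.8151 - (-0.23598)(-0.28951)] = c_0 = 3
  gamma(0) * 0.746781 = 3
  gamma(0) = 3 / 0.746781 = 4.01724.
Therefore gamma(0) = 4.0172 (to 4 decimal places).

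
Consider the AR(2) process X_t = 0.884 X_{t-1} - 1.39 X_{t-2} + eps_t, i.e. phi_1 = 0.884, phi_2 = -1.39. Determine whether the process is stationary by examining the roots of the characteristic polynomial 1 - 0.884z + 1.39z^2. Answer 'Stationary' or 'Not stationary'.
\text{Not stationary}

The AR(p) characteristic polynomial is P(z) = 1 - 0.884z + 1.39z^2.
Stationarity requires all roots to lie outside the unit circle, i.e. |z| > 1 for every root.
Set 1 + (-0.884) z + (1.39) z^2 = 0, i.e. a z^2 + b z + c = 0 with a = 1.39, b = -0.884, c = 1.
Discriminant D = b^2 - 4ac = (-0.884)^2 - 4*(1.39)*1 = 0.781456 - (5.56) = -4.778544.
D < 0, so the roots are the complex-conjugate pair z = (-b +/- i sqrt(-D)) / (2a) = 0.318 +/- 0.7863i.
For a conjugate pair |z|^2 = z * conj(z) = (product of roots) = c/a = 1/(1.39) = 0.719424, so |z| = sqrt(0.719424) = 0.8482 for both roots.
Moduli of all roots: 0.8482, 0.8482.
All moduli strictly greater than 1? No.
Verdict: Not stationary.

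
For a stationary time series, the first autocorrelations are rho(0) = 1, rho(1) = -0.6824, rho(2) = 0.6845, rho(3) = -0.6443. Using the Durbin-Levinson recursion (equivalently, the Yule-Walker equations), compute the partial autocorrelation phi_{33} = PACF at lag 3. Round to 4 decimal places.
\phi_{33} = -0.2002

The PACF at lag k is phi_{kk}, the last component of the solution
to the Yule-Walker system G_k phi = r_k where
  (G_k)_{ij} = rho(|i - j|), (r_k)_i = rho(i), i,j = 1..k.
Equivalently, Durbin-Levinson gives phi_{kk} iteratively:
  phi_{11} = rho(1)
  phi_{kk} = [rho(k) - sum_{j=1..k-1} phi_{k-1,j} rho(k-j)]
            / [1 - sum_{j=1..k-1} phi_{k-1,j} rho(j)],
  phi_{k,j} = phi_{k-1,j} - phi_{kk} phi_{k-1,k-j},  j = 1..k-1.
Step k = 1:
  phi_11 = rho(1) = -0.6824.
Step k = 2:
  phi_22 = [rho(2) - phi_11 rho(1)] / [1 - phi_11 rho(1)] = [0.6845 - (-0.6824)(-0.6824)] / [1 - (-0.6824)(-0.6824)]
         = 0.21883024 / 0.53433024 = 0.409541.
  Update: phi_21 = phi_11 - phi_22 phi_11 = -0.6824 - (0.409541)(-0.6824) = -0.402929.
Step k = 3:
  phi_33 = [rho(3) - phi_21 rho(2) - phi_22 rho(1)] / [1 - phi_21 rho(1) - phi_22 rho(2)]
    numerator   = -0.6443 - (-0.402929)(0.6845) - (0.409541)(-0.6824) = -0.08902413
    denominator = 1 - (-0.402929)(-0.6824) - (0.409541)(0.6845) = 0.44471024
  phi_33 = -0.08902413 / 0.44471024 = -0.2002.
Therefore phi_{33} = -0.2002.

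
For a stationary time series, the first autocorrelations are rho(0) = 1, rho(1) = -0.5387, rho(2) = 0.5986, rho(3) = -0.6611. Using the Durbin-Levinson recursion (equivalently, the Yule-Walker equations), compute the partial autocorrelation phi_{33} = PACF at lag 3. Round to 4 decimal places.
\phi_{33} = -0.4249

The PACF at lag k is phi_{kk}, the last component of the solution
to the Yule-Walker system G_k phi = r_k where
  (G_k)_{ij} = rho(|i - j|), (r_k)_i = rho(i), i,j = 1..k.
Equivalently, Durbin-Levinson gives phi_{kk} iteratively:
  phi_{11} = rho(1)
  phi_{kk} = [rho(k) - sum_{j=1..k-1} phi_{k-1,j} rho(k-j)]
            / [1 - sum_{j=1..k-1} phi_{k-1,j} rho(j)],
  phi_{k,j} = phi_{k-1,j} - phi_{kk} phi_{k-1,k-j},  j = 1..k-1.
Step k = 1:
  phi_11 = rho(1) = -0.5387.
Step k = 2:
  phi_22 = [rho(2) - phi_11 rho(1)] / [1 - phi_11 rho(1)] = [0.5986 - (-0.5387)(-0.5387)] / [1 - (-0.5387)(-0.5387)]
         = 0.30840231 / 0.70980231 = 0.43449.
  Update: phi_21 = phi_11 - phi_22 phi_11 = -0.5387 - (0.43449)(-0.5387) = -0.30464.
Step k = 3:
  phi_33 = [rho(3) - phi_21 rho(2) - phi_22 rho(1)] / [1 - phi_21 rho(1) - phi_22 rho(2)]
    numerator   = -0.6611 - (-0.30464)(0.5986) - (0.43449)(-0.5387) = -0.2446825
    denominator = 1 - (-0.30464)(-0.5387) - (0.43449)(0.5986) = 0.57580446
  phi_33 = -0.2446825 / 0.57580446 = -0.4249.
Therefore phi_{33} = -0.4249.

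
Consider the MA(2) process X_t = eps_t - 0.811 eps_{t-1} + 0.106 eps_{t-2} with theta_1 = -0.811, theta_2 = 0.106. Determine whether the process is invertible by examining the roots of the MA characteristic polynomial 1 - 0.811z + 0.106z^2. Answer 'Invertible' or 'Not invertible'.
\text{Invertible}

The MA(q) characteristic polynomial is P(z) = 1 - 0.811z + 0.106z^2.
Invertibility requires all roots to lie outside the unit circle, i.e. |z| > 1 for every root.
Set 1 + (-0.811) z + (0.106) z^2 = 0, i.e. a z^2 + b z + c = 0 with a = 0.106, b = -0.811, c = 1.
Discriminant D = b^2 - 4ac = (-0.811)^2 - 4*(0.106)*1 = 0.657721 - (0.424) = 0.233721.
D >= 0, so the roots are real: z = (-b +/- sqrt(D)) / (2a) = (0.811 +/- 0.483447) / (0.212).
  z_1 = (0.811 + 0.483447) / (0.212) = 6.1059,   |z_1| = 6.1059.
  z_2 = (0.811 - 0.483447) / (0.212) = 1.5451,   |z_2| = 1.5451.
Moduli of all roots: 6.1059, 1.5451.
All moduli strictly greater than 1? Yes.
Verdict: Invertible.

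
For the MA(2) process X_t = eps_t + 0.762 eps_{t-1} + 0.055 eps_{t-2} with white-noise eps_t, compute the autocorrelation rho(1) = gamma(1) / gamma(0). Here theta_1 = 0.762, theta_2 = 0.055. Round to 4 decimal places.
\rho(1) = 0.5076

For an MA(q) process with theta_0 = 1, the autocovariance is
  gamma(k) = sigma^2 * sum_{i=0..q-k} theta_i * theta_{i+k},
and rho(k) = gamma(k) / gamma(0). Sigma^2 cancels.
  numerator   = (1)*(0.762) + (0.762)*(0.055) = 0.80391.
  denominator = (1)^2 + (0.762)^2 + (0.055)^2 = 1.583669.
  rho(1) = 0.80391 / 1.583669 = 0.5076.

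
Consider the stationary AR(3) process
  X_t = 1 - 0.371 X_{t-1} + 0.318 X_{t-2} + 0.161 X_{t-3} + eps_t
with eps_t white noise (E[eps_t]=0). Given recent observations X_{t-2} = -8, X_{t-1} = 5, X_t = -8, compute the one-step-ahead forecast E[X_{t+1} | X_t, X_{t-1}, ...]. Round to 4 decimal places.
E[X_{t+1} \mid \mathcal F_t] = 4.2700

For an AR(p) model X_t = c + sum_i phi_i X_{t-i} + eps_t, the
one-step-ahead conditional mean is
  E[X_{t+1} | X_t, ...] = c + sum_i phi_i X_{t+1-i}.
Substitute known values:
  E[X_{t+1} | ...] = 1 + (-0.371) * (-8) + (0.318) * (5) + (0.161) * (-8)
                   = 4.2700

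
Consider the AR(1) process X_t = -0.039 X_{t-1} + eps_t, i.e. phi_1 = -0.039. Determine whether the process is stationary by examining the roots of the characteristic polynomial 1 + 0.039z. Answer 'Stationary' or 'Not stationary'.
\text{Stationary}

The AR(p) characteristic polynomial is P(z) = 1 + 0.039z.
Stationarity requires all roots to lie outside the unit circle, i.e. |z| > 1 for every root.
This is linear in z: 1 + (0.039) z = 0  =>  z = -1/(0.039) = -25.641026,  |z| = 25.641026.
Moduli of all roots: 25.6410.
All moduli strictly greater than 1? Yes.
Verdict: Stationary.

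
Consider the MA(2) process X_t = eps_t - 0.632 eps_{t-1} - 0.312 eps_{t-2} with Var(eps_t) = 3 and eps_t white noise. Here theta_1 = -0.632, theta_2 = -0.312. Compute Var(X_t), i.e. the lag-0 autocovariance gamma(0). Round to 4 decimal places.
\gamma(0) = 4.4903

For an MA(q) process X_t = eps_t + sum_i theta_i eps_{t-i} with
Var(eps_t) = sigma^2, the variance is
  gamma(0) = sigma^2 * (1 + sum_i theta_i^2).
  sum_i theta_i^2 = (-0.632)^2 + (-0.312)^2 = 0.399424 + 0.097344 = 0.496768.
  gamma(0) = 3 * (1 + 0.496768) = 3 * 1.496768 = 4.490304, which rounds to 4.4903.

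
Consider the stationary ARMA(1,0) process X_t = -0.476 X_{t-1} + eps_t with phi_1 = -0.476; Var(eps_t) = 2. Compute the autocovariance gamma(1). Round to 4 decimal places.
\gamma(1) = -1.2309

Multiply the model equation by X_{t-k} and take expectations. With theta_0 = psi_0 = 1 and psi_j the MA(infinity) weights, this gives
  gamma(k) - sum_i phi_i gamma(k-i) = c_k,
  c_k = sigma^2 * sum_{j=k..q} theta_j psi_{j-k}   (c_k = 0 for k > q),
using gamma(-m) = gamma(m).
Pure AR (q = 0): c_0 = sigma^2 = 2, c_k = 0 for k >= 1.
Equations for k = 0 and k = 1 (AR order 1):
  gamma(0) = phi_1 gamma(1) + c_0
  gamma(1) = phi_1 gamma(0) + c_1
Substituting the second into the first: gamma(0) (1 - phi_1^2) = c_0 + phi_1 c_1, so
  gamma(0) = c_0 / (1 - phi_1^2) = 2 / (1 - (-0.476)^2) = 2 / 0.773424 = 2.585904.
  gamma(1) = phi_1 gamma(0) = (-0.476)(2.585904) = -1.23089.
Therefore gamma(1) = -1.2309 (to 4 decimal places).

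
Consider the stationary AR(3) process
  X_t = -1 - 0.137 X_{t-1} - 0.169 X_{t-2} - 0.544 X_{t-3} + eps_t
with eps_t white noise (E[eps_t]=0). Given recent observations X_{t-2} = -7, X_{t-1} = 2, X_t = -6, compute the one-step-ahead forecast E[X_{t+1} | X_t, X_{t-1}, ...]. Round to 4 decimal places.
E[X_{t+1} \mid \mathcal F_t] = 3.2920

For an AR(p) model X_t = c + sum_i phi_i X_{t-i} + eps_t, the
one-step-ahead conditional mean is
  E[X_{t+1} | X_t, ...] = c + sum_i phi_i X_{t+1-i}.
Substitute known values:
  E[X_{t+1} | ...] = -1 + (-0.137) * (-6) + (-0.169) * (2) + (-0.544) * (-7)
                   = 3.2920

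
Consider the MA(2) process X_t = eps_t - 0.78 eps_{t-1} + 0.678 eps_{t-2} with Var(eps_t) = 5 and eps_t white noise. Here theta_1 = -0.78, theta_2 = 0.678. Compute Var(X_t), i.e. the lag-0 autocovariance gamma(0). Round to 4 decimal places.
\gamma(0) = 10.3404

For an MA(q) process X_t = eps_t + sum_i theta_i eps_{t-i} with
Var(eps_t) = sigma^2, the variance is
  gamma(0) = sigma^2 * (1 + sum_i theta_i^2).
  sum_i theta_i^2 = (-0.78)^2 + (0.678)^2 = 0.6084 + 0.459684 = 1.068084.
  gamma(0) = 5 * (1 + 1.068084) = 5 * 2.068084 = 10.34042, which rounds to 10.3404.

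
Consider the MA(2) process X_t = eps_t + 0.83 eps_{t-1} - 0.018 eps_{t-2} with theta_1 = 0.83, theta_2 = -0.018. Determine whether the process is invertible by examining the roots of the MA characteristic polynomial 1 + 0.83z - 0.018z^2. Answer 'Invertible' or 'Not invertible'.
\text{Invertible}

The MA(q) characteristic polynomial is P(z) = 1 + 0.83z - 0.018z^2.
Invertibility requires all roots to lie outside the unit circle, i.e. |z| > 1 for every root.
Set 1 + (0.83) z + (-0.018) z^2 = 0, i.e. a z^2 + b z + c = 0 with a = -0.018, b = 0.83, c = 1.
Discriminant D = b^2 - 4ac = (0.83)^2 - 4*(-0.018)*1 = 0.6889 - (-0.072) = 0.7609.
D >= 0, so the roots are real: z = (-b +/- sqrt(D)) / (2a) = (-0.83 +/- 0.872296) / (-0.036).
  z_1 = (-0.83 + 0.872296) / (-0.036) = -1.1749,   |z_1| = 1.1749.
  z_2 = (-0.83 - 0.872296) / (-0.036) = 47.286,   |z_2| = 47.286.
Moduli of all roots: 1.1749, 47.2860.
All moduli strictly greater than 1? Yes.
Verdict: Invertible.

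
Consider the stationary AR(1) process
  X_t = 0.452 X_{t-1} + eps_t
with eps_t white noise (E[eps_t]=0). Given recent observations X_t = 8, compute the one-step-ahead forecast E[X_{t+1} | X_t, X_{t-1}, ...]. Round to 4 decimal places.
E[X_{t+1} \mid \mathcal F_t] = 3.6160

For an AR(p) model X_t = c + sum_i phi_i X_{t-i} + eps_t, the
one-step-ahead conditional mean is
  E[X_{t+1} | X_t, ...] = c + sum_i phi_i X_{t+1-i}.
Substitute known values:
  E[X_{t+1} | ...] = (0.452) * (8)
                   = 3.6160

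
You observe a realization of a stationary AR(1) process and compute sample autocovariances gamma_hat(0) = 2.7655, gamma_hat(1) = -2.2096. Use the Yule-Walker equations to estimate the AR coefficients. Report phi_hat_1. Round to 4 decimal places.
\hat\phi_{1} = -0.7990

The Yule-Walker equations for an AR(p) process read, in matrix form,
  Gamma_p phi = r_p,   with   (Gamma_p)_{ij} = gamma(|i - j|),
                       (r_p)_i = gamma(i),   i,j = 1..p.
Substitute the sample gammas (Toeplitz matrix and right-hand side of size 1):
  Gamma_p = [[2.7655]]
  r_p     = [-2.2096]
With p = 1 this is the single equation gamma(0) phi_1 = gamma(1):
  phi_hat_1 = gamma(1) / gamma(0) = -2.2096 / 2.7655 = -0.7990.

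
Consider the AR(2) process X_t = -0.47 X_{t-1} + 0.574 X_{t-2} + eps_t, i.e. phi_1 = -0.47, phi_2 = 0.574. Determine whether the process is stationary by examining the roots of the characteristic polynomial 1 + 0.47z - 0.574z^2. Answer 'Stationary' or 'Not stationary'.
\text{Not stationary}

The AR(p) characteristic polynomial is P(z) = 1 + 0.47z - 0.574z^2.
Stationarity requires all roots to lie outside the unit circle, i.e. |z| > 1 for every root.
Set 1 + (0.47) z + (-0.574) z^2 = 0, i.e. a z^2 + b z + c = 0 with a = -0.574, b = 0.47, c = 1.
Discriminant D = b^2 - 4ac = (0.47)^2 - 4*(-0.574)*1 = 0.2209 - (-2.296) = 2.5169.
D >= 0, so the roots are real: z = (-b +/- sqrt(D)) / (2a) = (-0.47 +/- 1.586474) / (-1.148).
  z_1 = (-0.47 + 1.586474) / (-1.148) = -0.9725,   |z_1| = 0.9725.
  z_2 = (-0.47 - 1.586474) / (-1.148) = 1.7914,   |z_2| = 1.7914.
Moduli of all roots: 0.9725, 1.7914.
All moduli strictly greater than 1? No.
Verdict: Not stationary.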